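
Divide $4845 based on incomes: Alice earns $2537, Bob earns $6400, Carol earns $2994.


Total income = 2537 + 6400 + 2994 = $11931
Alice: $4845 × 2537/11931 = $1030.24
Bob: $4845 × 6400/11931 = $2598.94
Carol: $4845 × 2994/11931 = $1215.82
= Alice: $1030.24, Bob: $2598.94, Carol: $1215.82

Alice: $1030.24, Bob: $2598.94, Carol: $1215.82


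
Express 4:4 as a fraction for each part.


Total parts = 4 + 4 = 8
First part: 4/8 = 1/2
Second part: 4/8 = 1/2
= 1/2 and 1/2

1/2 and 1/2


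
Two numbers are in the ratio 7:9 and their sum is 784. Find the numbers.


Let A = 7k, B = 9k.
7k + 9k = 784
16k = 784 → k = 784/16 = 49
A = 7×49 = 343, B = 9×49 = 441
= A = 343, B = 441

A = 343, B = 441


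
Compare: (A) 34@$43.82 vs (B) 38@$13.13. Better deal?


Deal A: $43.82/34 = $1.2888/unit
Deal B: $13.13/38 = $0.3455/unit
B is cheaper per unit
= Deal B

Deal B


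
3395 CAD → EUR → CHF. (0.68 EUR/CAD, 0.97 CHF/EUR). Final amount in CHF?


Step 1: 3395 CAD × 0.68 = 2308.60 EUR
Step 2: 2308.60 EUR × 0.97 = 2239.34 CHF
Implied rate CAD→CHF = 0.68 × 0.97 = 0.6596
= 2239.34 CHF

2239.34 CHF


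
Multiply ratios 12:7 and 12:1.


Compound ratio = (12×12) : (7×1)
= 144:7
GCD = 1
= 144:7

144:7


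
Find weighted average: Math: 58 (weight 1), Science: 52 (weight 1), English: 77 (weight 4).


Numerator = 58×1 + 52×1 + 77×4
= 58 + 52 + 308
= 418
Total weight = 6
Weighted avg = 418/6
= 69.67

69.67


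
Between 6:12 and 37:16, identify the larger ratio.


6/12 = 0.5000
37/16 = 2.3125
0.5000 < 2.3125, so 6:12 is less
= 37:16

37:16


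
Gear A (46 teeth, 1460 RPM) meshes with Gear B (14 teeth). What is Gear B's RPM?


Gear ratio = 46:14 = 23:7
RPM_B = RPM_A × (teeth_A / teeth_B)
= 1460 × (46/14)
= 4797.1 RPM

4797.1 RPM


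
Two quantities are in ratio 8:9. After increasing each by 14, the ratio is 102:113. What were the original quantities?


Let A = 8k, B = 9k.
(8k + 14) / (9k + 14) = 102/113
Cross-multiply: 113(8k + 14) = 102(9k + 14)
904k + 1582 = 918k + 1428
904k - 918k = 1428 - 1582
-14k = -154
k = -154/-14 = 11
A = 8×11 = 88, B = 9×11 = 99
= A = 88, B = 99

A = 88, B = 99


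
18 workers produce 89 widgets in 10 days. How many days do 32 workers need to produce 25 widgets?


Days ∝ work / workers, so d₂ = d₁ × (m₁/m₂) × (w₂/w₁)
Workers factor (inverse): 18/32 = 0.5625
Work factor (direct): 25/89 ≈ 0.2809
d₂ = 10 × 18/32 × 25/89 = (10 × 18 × 25) / (32 × 89) = 4500/2848
≈ 1.58 days

1.58 days


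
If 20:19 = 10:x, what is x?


Cross multiply: 20 × x = 19 × 10
20x = 190
x = 190 / 20
= 9.50

9.50


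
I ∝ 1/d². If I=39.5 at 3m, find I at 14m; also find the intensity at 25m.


I₁d₁² = I₂d₂²
I at 14m = 39.5 × (3/14)² = 39.5 × 9/196 = 355.5/196 ≈ 1.8138
I at 25m = 39.5 × (3/25)² = 39.5 × 9/625 = 355.5/625 = 0.5688
= 1.8138 and 0.5688

1.8138 and 0.5688


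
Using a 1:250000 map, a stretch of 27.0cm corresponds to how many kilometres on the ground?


Real distance = map distance × scale
= 27.0cm × 250000
= 6750000 cm = 67500.0 m
= 67.500 km

67.500 km


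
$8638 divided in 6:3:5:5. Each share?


Total parts = 6 + 3 + 5 + 5 = 19
Part 1: 8638 × 6/19 = 2727.79
Part 2: 8638 × 3/19 = 1363.89
Part 3: 8638 × 5/19 = 2273.16
Part 4: 8638 × 5/19 = 2273.16
= Part 1: $2727.79, Part 2: $1363.89, Part 3: $2273.16, Part 4: $2273.16

Part 1: $2727.79, Part 2: $1363.89, Part 3: $2273.16, Part 4: $2273.16


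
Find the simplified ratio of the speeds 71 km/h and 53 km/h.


Ratio = 71:53
GCD = 1
Simplified = 71:53
Time ratio (same distance) = 53:71
Speed ratio = 71:53

71:53


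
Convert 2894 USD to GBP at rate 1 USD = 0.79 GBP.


Amount × rate = 2894 × 0.79
= 2286.26 GBP

2286.26 GBP


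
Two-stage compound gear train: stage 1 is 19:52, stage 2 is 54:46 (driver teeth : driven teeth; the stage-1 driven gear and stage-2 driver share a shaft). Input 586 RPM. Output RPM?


Stage 1: RPM_B = RPM_A × t_A/t_B = 586 × 19/52 = 11134/52 ≈ 214.12
B and C share a shaft → RPM_C = RPM_B
Stage 2: RPM_D = RPM_C × t_C/t_D = RPM_A × (t_A×t_C)/(t_B×t_D)
Overall ratio = (19×54)/(52×46) = 1026/2392
RPM_D = 586 × 1026/2392 = 601236/2392
≈ 251.35 RPM

251.35 RPM


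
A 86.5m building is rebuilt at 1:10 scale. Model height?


Model size = real / scale
= 86.5 / 10
= 8.6500 m

8.6500 m


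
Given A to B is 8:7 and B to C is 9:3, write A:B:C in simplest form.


Match B: multiply A:B by 9 → 72:63
Multiply B:C by 7 → 63:21
Combined: 72:63:21
GCD = 3
= 24:21:7

24:21:7


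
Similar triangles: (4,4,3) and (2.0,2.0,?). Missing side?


Scale factor = 2.0/4 = 0.5
Missing side = 3 × 0.5
= 1.5

1.5


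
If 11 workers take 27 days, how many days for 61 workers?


Inverse proportion: x × y = constant
k = 11 × 27 = 297
y₂ = k / 61 = 297 / 61
= 4.87

4.87


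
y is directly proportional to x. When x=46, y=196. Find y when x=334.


Direct proportion: y/x = constant
k = 196/46 ≈ 4.2609
y₂ = k × 334 = 196 × 334 / 46 = 65464/46
≈ 1423.13

1423.13


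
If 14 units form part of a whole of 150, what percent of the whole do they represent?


Percentage = (part / whole) × 100
= (14 / 150) × 100
≈ 9.33%

9.33%


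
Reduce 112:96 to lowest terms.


GCD(112, 96) = 16
112/16 : 96/16
= 7:6

7:6


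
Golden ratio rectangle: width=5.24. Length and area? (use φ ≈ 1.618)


φ = (1 + √5) / 2 ≈ 1.618
Length = width × φ = 5.24 × 1.618 = 8.47832
≈ 8.48
Area = width × length = 5.24 × 8.47832 = 44.4263968 ≈ 44.43
= Length: 8.48, Area: 44.43

Length: 8.48, Area: 44.43


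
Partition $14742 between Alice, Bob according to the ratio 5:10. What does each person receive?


Total parts = 5 + 10 = 15
Alice: 14742 × 5/15 = 4914.00
Bob: 14742 × 10/15 = 9828.00
= Alice: $4914.00, Bob: $9828.00

Alice: $4914.00, Bob: $9828.00


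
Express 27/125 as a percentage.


Percentage = (part / whole) × 100
= (27 / 125) × 100
= 21.60%

21.60%


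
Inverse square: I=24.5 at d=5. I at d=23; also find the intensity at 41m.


I₁d₁² = I₂d₂²
I at 23m = 24.5 × (5/23)² = 24.5 × 25/529 = 612.5/529 ≈ 1.1578
I at 41m = 24.5 × (5/41)² = 24.5 × 25/1681 = 612.5/1681 ≈ 0.3644
= 1.1578 and 0.3644

1.1578 and 0.3644


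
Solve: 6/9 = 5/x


Cross multiply: 6 × x = 9 × 5
6x = 45
x = 45 / 6
= 7.50

7.50


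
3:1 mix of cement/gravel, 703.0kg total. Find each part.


Total parts = 3 + 1 = 4
cement: 703.0 × 3/4 = 527.3kg
gravel: 703.0 × 1/4 = 175.8kg
= 527.3kg and 175.8kg

527.3kg and 175.8kg


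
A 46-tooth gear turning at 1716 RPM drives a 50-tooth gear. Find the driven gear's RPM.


Gear ratio = 46:50 = 23:25
RPM_B = RPM_A × (teeth_A / teeth_B)
= 1716 × (46/50)
= 1578.7 RPM

1578.7 RPM


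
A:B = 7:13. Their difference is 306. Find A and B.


Let A = 7k, B = 13k.
13k - 7k = 306
6k = 306 → k = 306/6 = 51
A = 7×51 = 357, B = 13×51 = 663
= A = 357, B = 663

A = 357, B = 663


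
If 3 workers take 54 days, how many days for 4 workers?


Inverse proportion: x × y = constant
k = 3 × 54 = 162
y₂ = k / 4 = 162 / 4
= 40.50

40.50


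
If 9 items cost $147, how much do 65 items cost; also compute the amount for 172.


Direct proportion: y/x = constant
k = 147/9 ≈ 16.3333
y at x=65: k × 65 = 147 × 65 / 9 = 9555/9 ≈ 1061.67
y at x=172: k × 172 = 147 × 172 / 9 = 25284/9 ≈ 2809.33
= 1061.67 and 2809.33

1061.67 and 2809.33


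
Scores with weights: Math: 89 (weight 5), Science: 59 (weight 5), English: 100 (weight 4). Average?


Numerator = 89×5 + 59×5 + 100×4
= 445 + 295 + 400
= 1140
Total weight = 14
Weighted avg = 1140/14
= 81.43

81.43


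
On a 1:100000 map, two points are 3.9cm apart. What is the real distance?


Real distance = map distance × scale
= 3.9cm × 100000
= 390000 cm = 3900.0 m
= 3.900 km

3.900 km


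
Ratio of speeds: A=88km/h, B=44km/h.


Ratio = 88:44
GCD = 44
Simplified = 2:1
Time ratio (same distance) = 1:2
Speed ratio = 2:1

2:1


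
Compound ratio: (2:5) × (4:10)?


Compound ratio = (2×4) : (5×10)
= 8:50
GCD = 2
= 4:25

4:25


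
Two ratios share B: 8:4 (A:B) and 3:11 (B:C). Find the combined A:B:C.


Match B: multiply A:B by 3 → 24:12
Multiply B:C by 4 → 12:44
Combined: 24:12:44
GCD = 4
= 6:3:11

6:3:11


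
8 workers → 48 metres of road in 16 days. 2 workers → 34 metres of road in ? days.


Days ∝ work / workers, so d₂ = d₁ × (m₁/m₂) × (w₂/w₁)
Workers factor (inverse): 8/2 = 4.0000
Work factor (direct): 34/48 ≈ 0.7083
d₂ = 16 × 8/2 × 34/48 = (16 × 8 × 34) / (2 × 48) = 4352/96
≈ 45.33 days

45.33 days


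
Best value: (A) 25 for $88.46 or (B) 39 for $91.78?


Deal A: $88.46/25 = $3.5384/unit
Deal B: $91.78/39 = $2.3533/unit
B is cheaper per unit
= Deal B

Deal B


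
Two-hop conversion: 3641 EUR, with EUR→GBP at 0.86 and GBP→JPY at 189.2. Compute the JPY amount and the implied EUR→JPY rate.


Step 1: 3641 EUR × 0.86 = 3131.26 GBP
Step 2: 3131.26 GBP × 189.2 = 592434.39 JPY
Implied rate EUR→JPY = 0.86 × 189.2 = 162.7120
= 592434.39 JPY; implied rate 162.7120 JPY/EUR

592434.39 JPY; implied rate 162.7120 JPY/EUR


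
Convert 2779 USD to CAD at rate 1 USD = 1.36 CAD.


Amount × rate = 2779 × 1.36
= 3779.44 CAD

3779.44 CAD


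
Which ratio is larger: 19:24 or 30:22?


19/24 = 0.7917
30/22 = 1.3636
0.7917 < 1.3636, so 19:24 is less
= 30:22

30:22


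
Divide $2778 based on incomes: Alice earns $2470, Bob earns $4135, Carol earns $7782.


Total income = 2470 + 4135 + 7782 = $14387
Alice: $2778 × 2470/14387 = $476.93
Bob: $2778 × 4135/14387 = $798.43
Carol: $2778 × 7782/14387 = $1502.63
= Alice: $476.93, Bob: $798.43, Carol: $1502.63

Alice: $476.93, Bob: $798.43, Carol: $1502.63


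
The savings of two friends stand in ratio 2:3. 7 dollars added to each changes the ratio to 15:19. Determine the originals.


Let A = 2k, B = 3k.
(2k + 7) / (3k + 7) = 15/19
Cross-multiply: 19(2k + 7) = 15(3k + 7)
38k + 133 = 45k + 105
38k - 45k = 105 - 133
-7k = -28
k = -28/-7 = 4
A = 2×4 = 8, B = 3×4 = 12
= A = 8, B = 12

A = 8, B = 12


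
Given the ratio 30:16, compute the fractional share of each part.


Total parts = 30 + 16 = 46
First part: 30/46 = 15/23
Second part: 16/46 = 8/23
= 15/23 and 8/23

15/23 and 8/23


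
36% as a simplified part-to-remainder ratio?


36% means 36 parts out of 100; remainder = 64
Part : remainder = 36:64
GCD = 4
= 9:16

9:16


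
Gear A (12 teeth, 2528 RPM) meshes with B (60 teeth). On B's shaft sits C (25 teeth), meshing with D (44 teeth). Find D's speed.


Stage 1: RPM_B = RPM_A × t_A/t_B = 2528 × 12/60 = 30336/60 = 505.60
B and C share a shaft → RPM_C = RPM_B
Stage 2: RPM_D = RPM_C × t_C/t_D = RPM_A × (t_A×t_C)/(t_B×t_D)
Overall ratio = (12×25)/(60×44) = 300/2640
RPM_D = 2528 × 300/2640 = 758400/2640
≈ 287.27 RPM

287.27 RPM


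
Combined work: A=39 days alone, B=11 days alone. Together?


Rate of A = 1/39 per day
Rate of B = 1/11 per day
Combined rate = 1/39 + 1/11 = 50/429 ≈ 0.1166 per day
Days = 1 / combined rate = 429/50
= 8.58 days

8.58 days


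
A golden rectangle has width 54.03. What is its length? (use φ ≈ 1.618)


φ = (1 + √5) / 2 ≈ 1.618
Length = width × φ = 54.03 × 1.618 = 87.42054
≈ 87.42

87.42


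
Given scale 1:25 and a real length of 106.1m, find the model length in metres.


Model size = real / scale
= 106.1 / 25
= 4.2440 m

4.2440 m


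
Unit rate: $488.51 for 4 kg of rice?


Unit rate = total / quantity
= 488.51 / 4
= $122.13 per unit

$122.13 per unit


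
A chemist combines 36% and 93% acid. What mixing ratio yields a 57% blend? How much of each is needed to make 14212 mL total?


Let x parts of 36% mix with y parts of 93%.
36x + 93y = 57(x + y)
36x + 93y = 57x + 57y
x(36 - 57) = y(57 - 93)
x/y = (93 - 57)/(57 - 36) = 36/21
Simplify: 12:7
Total parts = 19; one part = 14212/19 = 748.00 mL
36% solution: 12×748.00 = 8976.00 mL
93% solution: 7×748.00 = 5236.00 mL
= ratio 12:7; 8976.00 mL and 5236.00 mL

ratio 12:7; 8976.00 mL and 5236.00 mL


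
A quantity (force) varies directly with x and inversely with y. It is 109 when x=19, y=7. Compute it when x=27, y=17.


z = k·x/y
Solve for k using the known point: k = z·y/x = 109×7/19 = 763/19 ≈ 40.1579
Now evaluate at x=27, y=17:
z = k × 27 / 17 = (763 × 27) / (19 × 17) = 20601/323
≈ 63.7802

63.7802


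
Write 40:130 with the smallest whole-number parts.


GCD(40, 130) = 10
40/10 : 130/10
= 4:13

4:13


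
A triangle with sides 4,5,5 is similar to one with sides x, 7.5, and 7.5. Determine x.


Scale factor = 7.5/5 = 1.5
Missing side = 4 × 1.5
= 6.0

6.0


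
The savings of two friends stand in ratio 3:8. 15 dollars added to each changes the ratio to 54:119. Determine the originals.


Let A = 3k, B = 8k.
(3k + 15) / (8k + 15) = 54/119
Cross-multiply: 119(3k + 15) = 54(8k + 15)
357k + 1785 = 432k + 810
357k - 432k = 810 - 1785
-75k = -975
k = -975/-75 = 13
A = 3×13 = 39, B = 8×13 = 104
= A = 39, B = 104

A = 39, B = 104


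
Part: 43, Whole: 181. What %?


Percentage = (part / whole) × 100
= (43 / 181) × 100
≈ 23.76%

23.76%


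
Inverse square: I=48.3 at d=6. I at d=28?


I₁d₁² = I₂d₂²
I₂ = I₁ × (d₁/d₂)²
= 48.3 × (6/28)²
= 48.3 × 36/784
= 1738.8/784
≈ 2.2179

2.2179


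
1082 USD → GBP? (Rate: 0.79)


Amount × rate = 1082 × 0.79
= 854.78 GBP

854.78 GBP


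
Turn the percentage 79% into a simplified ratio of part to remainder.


79% means 79 parts out of 100; remainder = 21
Part : remainder = 79:21
GCD = 1
= 79:21

79:21


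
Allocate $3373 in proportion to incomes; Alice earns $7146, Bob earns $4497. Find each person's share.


Total income = 7146 + 4497 = $11643
Alice: $3373 × 7146/11643 = $2070.21
Bob: $3373 × 4497/11643 = $1302.79
= Alice: $2070.21, Bob: $1302.79

Alice: $2070.21, Bob: $1302.79


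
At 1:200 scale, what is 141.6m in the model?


Model size = real / scale
= 141.6 / 200
= 0.7080 m

0.7080 m


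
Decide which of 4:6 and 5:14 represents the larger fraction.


4/6 = 0.6667
5/14 = 0.3571
0.6667 > 0.3571, so 4:6 is greater
= 4:6

4:6


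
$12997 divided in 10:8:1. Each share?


Total parts = 10 + 8 + 1 = 19
Part 1: 12997 × 10/19 = 6840.53
Part 2: 12997 × 8/19 = 5472.42
Part 3: 12997 × 1/19 = 684.05
= Part 1: $6840.53, Part 2: $5472.42, Part 3: $684.05

Part 1: $6840.53, Part 2: $5472.42, Part 3: $684.05


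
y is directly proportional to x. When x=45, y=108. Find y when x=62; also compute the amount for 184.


Direct proportion: y/x = constant
k = 108/45 = 2.4000
y at x=62: k × 62 = 108 × 62 / 45 = 6696/45 = 148.80
y at x=184: k × 184 = 108 × 184 / 45 = 19872/45 = 441.60
= 148.80 and 441.60

148.80 and 441.60


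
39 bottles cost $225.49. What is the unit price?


Unit rate = total / quantity
= 225.49 / 39
= $5.78 per unit

$5.78 per unit


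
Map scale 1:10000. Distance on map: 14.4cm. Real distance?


Real distance = map distance × scale
= 14.4cm × 10000
= 144000 cm = 1440.0 m
= 1.440 km

1.440 km


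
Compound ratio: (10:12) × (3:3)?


Compound ratio = (10×3) : (12×3)
= 30:36
GCD = 6
= 5:6

5:6


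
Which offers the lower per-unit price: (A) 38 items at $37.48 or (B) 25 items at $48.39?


Deal A: $37.48/38 = $0.9863/unit
Deal B: $48.39/25 = $1.9356/unit
A is cheaper per unit
= Deal A

Deal A


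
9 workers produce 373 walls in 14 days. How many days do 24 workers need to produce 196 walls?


Days ∝ work / workers, so d₂ = d₁ × (m₁/m₂) × (w₂/w₁)
Workers factor (inverse): 9/24 = 0.3750
Work factor (direct): 196/373 ≈ 0.5255
d₂ = 14 × 9/24 × 196/373 = (14 × 9 × 196) / (24 × 373) = 24696/8952
≈ 2.76 days

2.76 days


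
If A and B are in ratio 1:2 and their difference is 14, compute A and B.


Let A = 1k, B = 2k.
2k - 1k = 14
1k = 14 → k = 14/1 = 14
A = 1×14 = 14, B = 2×14 = 28
= A = 14, B = 28

A = 14, B = 28


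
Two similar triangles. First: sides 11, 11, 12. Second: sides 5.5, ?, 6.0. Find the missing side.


Scale factor = 5.5/11 = 0.5
Missing side = 11 × 0.5
= 5.5

5.5


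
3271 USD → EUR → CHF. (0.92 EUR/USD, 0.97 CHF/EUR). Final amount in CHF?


Step 1: 3271 USD × 0.92 = 3009.32 EUR
Step 2: 3009.32 EUR × 0.97 = 2919.04 CHF
Implied rate USD→CHF = 0.92 × 0.97 = 0.8924
= 2919.04 CHF

2919.04 CHF


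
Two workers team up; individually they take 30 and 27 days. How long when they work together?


Rate of A = 1/30 per day
Rate of B = 1/27 per day
Combined rate = 1/30 + 1/27 = 57/810 ≈ 0.0704 per day
Days = 1 / combined rate = 810/57
≈ 14.21 days

14.21 days


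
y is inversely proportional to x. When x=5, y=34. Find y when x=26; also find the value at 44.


Inverse proportion: x × y = constant
k = 5 × 34 = 170
At x=26: k/26 = 6.54
At x=44: k/44 = 3.86
= 6.54 and 3.86

6.54 and 3.86


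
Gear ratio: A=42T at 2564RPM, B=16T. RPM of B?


Gear ratio = 42:16 = 21:8
RPM_B = RPM_A × (teeth_A / teeth_B)
= 2564 × (42/16)
= 6730.5 RPM

6730.5 RPM


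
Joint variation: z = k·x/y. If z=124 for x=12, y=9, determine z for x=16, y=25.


z = k·x/y
Solve for k using the known point: k = z·y/x = 124×9/12 = 1116/12 = 93.0000
Now evaluate at x=16, y=25:
z = k × 16 / 25 = (1116 × 16) / (12 × 25) = 17856/300
= 59.5200

59.5200


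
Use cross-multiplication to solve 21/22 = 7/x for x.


Cross multiply: 21 × x = 22 × 7
21x = 154
x = 154 / 21
= 7.33

7.33


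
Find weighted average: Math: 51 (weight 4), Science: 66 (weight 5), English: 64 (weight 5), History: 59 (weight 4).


Numerator = 51×4 + 66×5 + 64×5 + 59×4
= 204 + 330 + 320 + 236
= 1090
Total weight = 18
Weighted avg = 1090/18
= 60.56

60.56


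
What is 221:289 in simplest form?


GCD(221, 289) = 17
221/17 : 289/17
= 13:17

13:17


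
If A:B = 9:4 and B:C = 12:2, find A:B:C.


Match B: multiply A:B by 12 → 108:48
Multiply B:C by 4 → 48:8
Combined: 108:48:8
GCD = 4
= 27:12:2

27:12:2


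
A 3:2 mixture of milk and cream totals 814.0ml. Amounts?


Total parts = 3 + 2 = 5
milk: 814.0 × 3/5 = 488.4ml
cream: 814.0 × 2/5 = 325.6ml
= 488.4ml and 325.6ml

488.4ml and 325.6ml


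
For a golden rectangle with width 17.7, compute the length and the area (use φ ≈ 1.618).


φ = (1 + √5) / 2 ≈ 1.618
Length = width × φ = 17.7 × 1.618 = 28.6386
≈ 28.64
Area = width × length = 17.7 × 28.6386 = 506.90322 ≈ 506.90
= Length: 28.64, Area: 506.90

Length: 28.64, Area: 506.90


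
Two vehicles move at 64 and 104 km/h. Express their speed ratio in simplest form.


Ratio = 64:104
GCD = 8
Simplified = 8:13
Time ratio (same distance) = 13:8
Speed ratio = 8:13

8:13


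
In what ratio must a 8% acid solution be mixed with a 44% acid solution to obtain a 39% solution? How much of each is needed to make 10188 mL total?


Let x parts of 8% mix with y parts of 44%.
8x + 44y = 39(x + y)
8x + 44y = 39x + 39y
x(8 - 39) = y(39 - 44)
x/y = (44 - 39)/(39 - 8) = 5/31
Simplify: 5:31
Total parts = 36; one part = 10188/36 = 283.00 mL
8% solution: 5×283.00 = 1415.00 mL
44% solution: 31×283.00 = 8773.00 mL
= ratio 5:31; 1415.00 mL and 8773.00 mL

ratio 5:31; 1415.00 mL and 8773.00 mL


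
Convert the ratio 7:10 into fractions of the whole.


Total parts = 7 + 10 = 17
First part: 7/17 = 7/17
Second part: 10/17 = 10/17
= 7/17 and 10/17

7/17 and 10/17


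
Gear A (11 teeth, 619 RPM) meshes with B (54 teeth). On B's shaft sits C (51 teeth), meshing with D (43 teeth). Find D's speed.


Stage 1: RPM_B = RPM_A × t_A/t_B = 619 × 11/54 = 6809/54 ≈ 126.09
B and C share a shaft → RPM_C = RPM_B
Stage 2: RPM_D = RPM_C × t_C/t_D = RPM_A × (t_A×t_C)/(t_B×t_D)
Overall ratio = (11×51)/(54×43) = 561/2322
RPM_D = 619 × 561/2322 = 347259/2322
≈ 149.55 RPM

149.55 RPM


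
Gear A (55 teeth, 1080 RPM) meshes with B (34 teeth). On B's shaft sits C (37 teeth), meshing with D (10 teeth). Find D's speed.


Stage 1: RPM_B = RPM_A × t_A/t_B = 1080 × 55/34 = 59400/34 ≈ 1747.06
B and C share a shaft → RPM_C = RPM_B
Stage 2: RPM_D = RPM_C × t_C/t_D = RPM_A × (t_A×t_C)/(t_B×t_D)
Overall ratio = (55×37)/(34×10) = 2035/340
RPM_D = 1080 × 2035/340 = 2197800/340
≈ 6464.12 RPM

6464.12 RPM


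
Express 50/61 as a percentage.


Percentage = (part / whole) × 100
= (50 / 61) × 100
≈ 81.97%

81.97%


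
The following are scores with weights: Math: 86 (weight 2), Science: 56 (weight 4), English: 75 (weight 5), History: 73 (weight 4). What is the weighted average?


Numerator = 86×2 + 56×4 + 75×5 + 73×4
= 172 + 224 + 375 + 292
= 1063
Total weight = 15
Weighted avg = 1063/15
= 70.87

70.87


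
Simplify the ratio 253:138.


GCD(253, 138) = 23
253/23 : 138/23
= 11:6

11:6


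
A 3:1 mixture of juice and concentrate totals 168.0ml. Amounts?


Total parts = 3 + 1 = 4
juice: 168.0 × 3/4 = 126.0ml
concentrate: 168.0 × 1/4 = 42.0ml
= 126.0ml and 42.0ml

126.0ml and 42.0ml


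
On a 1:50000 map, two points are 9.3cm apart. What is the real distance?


Real distance = map distance × scale
= 9.3cm × 50000
= 465000 cm = 4650.0 m
= 4.650 km

4.650 km


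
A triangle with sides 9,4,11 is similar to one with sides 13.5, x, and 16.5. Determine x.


Scale factor = 13.5/9 = 1.5
Missing side = 4 × 1.5
= 6.0

6.0


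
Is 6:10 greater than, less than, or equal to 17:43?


6/10 = 0.6000
17/43 = 0.3953
0.6000 > 0.3953, so 6:10 is greater
= greater than

greater than


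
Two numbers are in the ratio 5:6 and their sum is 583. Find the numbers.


Let A = 5k, B = 6k.
5k + 6k = 583
11k = 583 → k = 583/11 = 53
A = 5×53 = 265, B = 6×53 = 318
= A = 265, B = 318

A = 265, B = 318


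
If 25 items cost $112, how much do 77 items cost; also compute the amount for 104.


Direct proportion: y/x = constant
k = 112/25 = 4.4800
y at x=77: k × 77 = 112 × 77 / 25 = 8624/25 = 344.96
y at x=104: k × 104 = 112 × 104 / 25 = 11648/25 = 465.92
= 344.96 and 465.92

344.96 and 465.92


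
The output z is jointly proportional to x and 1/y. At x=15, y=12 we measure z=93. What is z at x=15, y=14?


z = k·x/y
Solve for k using the known point: k = z·y/x = 93×12/15 = 1116/15 = 74.4000
Now evaluate at x=15, y=14:
z = k × 15 / 14 = (1116 × 15) / (15 × 14) = 16740/210
≈ 79.7143

79.7143


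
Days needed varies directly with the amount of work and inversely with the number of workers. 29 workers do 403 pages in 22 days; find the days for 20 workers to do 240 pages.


Days ∝ work / workers, so d₂ = d₁ × (m₁/m₂) × (w₂/w₁)
Workers factor (inverse): 29/20 = 1.4500
Work factor (direct): 240/403 ≈ 0.5955
d₂ = 22 × 29/20 × 240/403 = (22 × 29 × 240) / (20 × 403) = 153120/8060
≈ 19.00 days

19.00 days


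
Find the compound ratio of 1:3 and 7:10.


Compound ratio = (1×7) : (3×10)
= 7:30
GCD = 1
= 7:30

7:30


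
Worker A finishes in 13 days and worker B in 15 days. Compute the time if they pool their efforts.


Rate of A = 1/13 per day
Rate of B = 1/15 per day
Combined rate = 1/13 + 1/15 = 28/195 ≈ 0.1436 per day
Days = 1 / combined rate = 195/28
≈ 6.96 days

6.96 days


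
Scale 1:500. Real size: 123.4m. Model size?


Model size = real / scale
= 123.4 / 500
= 0.2468 m

0.2468 m


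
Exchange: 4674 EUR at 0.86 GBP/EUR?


Amount × rate = 4674 × 0.86
= 4019.64 GBP

4019.64 GBP


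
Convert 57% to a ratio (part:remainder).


57% means 57 parts out of 100; remainder = 43
Part : remainder = 57:43
GCD = 1
= 57:43

57:43


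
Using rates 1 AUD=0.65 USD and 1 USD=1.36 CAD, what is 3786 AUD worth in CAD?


Step 1: 3786 AUD × 0.65 = 2460.90 USD
Step 2: 2460.90 USD × 1.36 = 3346.82 CAD
Implied rate AUD→CAD = 0.65 × 1.36 = 0.8840
= 3346.82 CAD

3346.82 CAD


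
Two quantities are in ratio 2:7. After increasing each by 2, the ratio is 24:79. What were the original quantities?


Let A = 2k, B = 7k.
(2k + 2) / (7k + 2) = 24/79
Cross-multiply: 79(2k + 2) = 24(7k + 2)
158k + 158 = 168k + 48
158k - 168k = 48 - 158
-10k = -110
k = -110/-10 = 11
A = 2×11 = 22, B = 7×11 = 77
= A = 22, B = 77

A = 22, B = 77


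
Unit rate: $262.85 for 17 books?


Unit rate = total / quantity
= 262.85 / 17
= $15.46 per unit

$15.46 per unit


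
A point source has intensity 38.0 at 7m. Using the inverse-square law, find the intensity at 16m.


I₁d₁² = I₂d₂²
I₂ = I₁ × (d₁/d₂)²
= 38.0 × (7/16)²
= 38.0 × 49/256
= 1862/256
≈ 7.2734

7.2734


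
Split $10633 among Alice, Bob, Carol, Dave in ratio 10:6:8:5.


Total parts = 10 + 6 + 8 + 5 = 29
Alice: 10633 × 10/29 = 3666.55
Bob: 10633 × 6/29 = 2199.93
Carol: 10633 × 8/29 = 2933.24
Dave: 10633 × 5/29 = 1833.28
= Alice: $3666.55, Bob: $2199.93, Carol: $2933.24, Dave: $1833.28

Alice: $3666.55, Bob: $2199.93, Carol: $2933.24, Dave: $1833.28


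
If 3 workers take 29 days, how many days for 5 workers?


Inverse proportion: x × y = constant
k = 3 × 29 = 87
y₂ = k / 5 = 87 / 5
= 17.40

17.40


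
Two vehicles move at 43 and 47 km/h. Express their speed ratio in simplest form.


Ratio = 43:47
GCD = 1
Simplified = 43:47
Time ratio (same distance) = 47:43
Speed ratio = 43:47

43:47


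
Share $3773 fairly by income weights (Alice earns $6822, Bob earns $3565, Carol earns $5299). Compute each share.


Total income = 6822 + 3565 + 5299 = $15686
Alice: $3773 × 6822/15686 = $1640.92
Bob: $3773 × 3565/15686 = $857.50
Carol: $3773 × 5299/15686 = $1274.58
= Alice: $1640.92, Bob: $857.50, Carol: $1274.58

Alice: $1640.92, Bob: $857.50, Carol: $1274.58


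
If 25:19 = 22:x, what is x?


Cross multiply: 25 × x = 19 × 22
25x = 418
x = 418 / 25
= 16.72

16.72


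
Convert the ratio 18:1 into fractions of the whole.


Total parts = 18 + 1 = 19
First part: 18/19 = 18/19
Second part: 1/19 = 1/19
= 18/19 and 1/19

18/19 and 1/19


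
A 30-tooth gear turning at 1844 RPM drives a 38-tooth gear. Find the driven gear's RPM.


Gear ratio = 30:38 = 15:19
RPM_B = RPM_A × (teeth_A / teeth_B)
= 1844 × (30/38)
= 1455.8 RPM

1455.8 RPM


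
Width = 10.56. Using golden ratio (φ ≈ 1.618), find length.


φ = (1 + √5) / 2 ≈ 1.618
Length = width × φ = 10.56 × 1.618 = 17.08608
≈ 17.09

17.09


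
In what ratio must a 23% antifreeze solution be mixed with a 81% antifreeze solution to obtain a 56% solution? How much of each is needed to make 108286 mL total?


Let x parts of 23% mix with y parts of 81%.
23x + 81y = 56(x + y)
23x + 81y = 56x + 56y
x(23 - 56) = y(56 - 81)
x/y = (81 - 56)/(56 - 23) = 25/33
Simplify: 25:33
Total parts = 58; one part = 108286/58 = 1867.00 mL
23% solution: 25×1867.00 = 46675.00 mL
81% solution: 33×1867.00 = 61611.00 mL
= ratio 25:33; 46675.00 mL and 61611.00 mL

ratio 25:33; 46675.00 mL and 61611.00 mL


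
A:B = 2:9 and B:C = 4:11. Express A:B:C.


Match B: multiply A:B by 4 → 8:36
Multiply B:C by 9 → 36:99
Combined: 8:36:99
GCD = 1
= 8:36:99

8:36:99


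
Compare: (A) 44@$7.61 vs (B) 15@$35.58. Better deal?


Deal A: $7.61/44 = $0.1730/unit
Deal B: $35.58/15 = $2.3720/unit
A is cheaper per unit
= Deal A

Deal A


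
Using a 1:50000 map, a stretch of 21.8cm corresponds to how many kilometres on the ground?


Real distance = map distance × scale
= 21.8cm × 50000
= 1090000 cm = 10900.0 m
= 10.900 km

10.900 km


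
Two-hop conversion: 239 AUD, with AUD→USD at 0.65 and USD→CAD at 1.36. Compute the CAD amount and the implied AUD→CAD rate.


Step 1: 239 AUD × 0.65 = 155.35 USD
Step 2: 155.35 USD × 1.36 = 211.28 CAD
Implied rate AUD→CAD = 0.65 × 1.36 = 0.8840
= 211.28 CAD; implied rate 0.8840 CAD/AUD

211.28 CAD; implied rate 0.8840 CAD/AUD


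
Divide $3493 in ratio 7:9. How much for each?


Total parts = 7 + 9 = 16
Part 1: 3493 × 7/16 = 1528.19
Part 2: 3493 × 9/16 = 1964.81
= Part 1: $1528.19, Part 2: $1964.81

Part 1: $1528.19, Part 2: $1964.81


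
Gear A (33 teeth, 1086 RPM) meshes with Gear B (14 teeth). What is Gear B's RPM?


Gear ratio = 33:14 = 33:14
RPM_B = RPM_A × (teeth_A / teeth_B)
= 1086 × (33/14)
= 2559.9 RPM

2559.9 RPM


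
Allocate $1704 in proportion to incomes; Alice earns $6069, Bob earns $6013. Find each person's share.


Total income = 6069 + 6013 = $12082
Alice: $1704 × 6069/12082 = $855.95
Bob: $1704 × 6013/12082 = $848.05
= Alice: $855.95, Bob: $848.05

Alice: $855.95, Bob: $848.05


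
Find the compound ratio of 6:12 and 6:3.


Compound ratio = (6×6) : (12×3)
= 36:36
GCD = 36
= 1:1

1:1


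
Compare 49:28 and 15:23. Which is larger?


49/28 = 1.7500
15/23 = 0.6522
1.7500 > 0.6522, so 49:28 is greater
= 49:28

49:28


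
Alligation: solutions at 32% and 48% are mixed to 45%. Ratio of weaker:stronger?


Let x parts of 32% mix with y parts of 48%.
32x + 48y = 45(x + y)
32x + 48y = 45x + 45y
x(32 - 45) = y(45 - 48)
x/y = (48 - 45)/(45 - 32) = 3/13
Simplify: 3:13
= 3:13

3:13


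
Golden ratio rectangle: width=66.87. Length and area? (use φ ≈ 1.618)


φ = (1 + √5) / 2 ≈ 1.618
Length = width × φ = 66.87 × 1.618 = 108.19566
≈ 108.20
Area = width × length = 66.87 × 108.19566 = 7235.0437842 ≈ 7235.04
= Length: 108.20, Area: 7235.04

Length: 108.20, Area: 7235.04


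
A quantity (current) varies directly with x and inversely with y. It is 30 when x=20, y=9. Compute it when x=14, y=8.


z = k·x/y
Solve for k using the known point: k = z·y/x = 30×9/20 = 270/20 = 13.5000
Now evaluate at x=14, y=8:
z = k × 14 / 8 = (270 × 14) / (20 × 8) = 3780/160
= 23.6250

23.6250


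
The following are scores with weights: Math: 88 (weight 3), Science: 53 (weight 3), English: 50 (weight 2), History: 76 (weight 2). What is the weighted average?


Numerator = 88×3 + 53×3 + 50×2 + 76×2
= 264 + 159 + 100 + 152
= 675
Total weight = 10
Weighted avg = 675/10
= 67.50

67.50


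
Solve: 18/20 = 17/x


Cross multiply: 18 × x = 20 × 17
18x = 340
x = 340 / 18
= 18.89

18.89


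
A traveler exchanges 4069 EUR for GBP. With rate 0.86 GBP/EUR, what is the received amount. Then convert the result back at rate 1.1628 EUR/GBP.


Amount × rate = 4069 × 0.86 = 3499.34 GBP
Round-trip: 3499.34 × 1.1628 = 4069.03 EUR
= 3499.34 GBP, then 4069.03 EUR

3499.34 GBP, then 4069.03 EUR


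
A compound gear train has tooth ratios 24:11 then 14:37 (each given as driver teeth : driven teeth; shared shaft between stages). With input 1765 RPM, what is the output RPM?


Stage 1: RPM_B = RPM_A × t_A/t_B = 1765 × 24/11 = 42360/11 ≈ 3850.91
B and C share a shaft → RPM_C = RPM_B
Stage 2: RPM_D = RPM_C × t_C/t_D = RPM_A × (t_A×t_C)/(t_B×t_D)
Overall ratio = (24×14)/(11×37) = 336/407
RPM_D = 1765 × 336/407 = 593040/407
≈ 1457.10 RPM

1457.10 RPM


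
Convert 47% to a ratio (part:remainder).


47% means 47 parts out of 100; remainder = 53
Part : remainder = 47:53
GCD = 1
= 47:53

47:53


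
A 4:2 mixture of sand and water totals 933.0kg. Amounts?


Total parts = 4 + 2 = 6
sand: 933.0 × 4/6 = 622.0kg
water: 933.0 × 2/6 = 311.0kg
= 622.0kg and 311.0kg

622.0kg and 311.0kg


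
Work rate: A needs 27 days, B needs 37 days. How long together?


Rate of A = 1/27 per day
Rate of B = 1/37 per day
Combined rate = 1/27 + 1/37 = 64/999 ≈ 0.0641 per day
Days = 1 / combined rate = 999/64
≈ 15.61 days

15.61 days


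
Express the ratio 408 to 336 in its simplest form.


GCD(408, 336) = 24
408/24 : 336/24
= 17:14

17:14


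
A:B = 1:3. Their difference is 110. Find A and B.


Let A = 1k, B = 3k.
3k - 1k = 110
2k = 110 → k = 110/2 = 55
A = 1×55 = 55, B = 3×55 = 165
= A = 55, B = 165

A = 55, B = 165


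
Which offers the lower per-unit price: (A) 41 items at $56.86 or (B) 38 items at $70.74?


Deal A: $56.86/41 = $1.3868/unit
Deal B: $70.74/38 = $1.8616/unit
A is cheaper per unit
= Deal A

Deal A


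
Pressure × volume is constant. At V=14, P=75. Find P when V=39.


Inverse proportion: x × y = constant
k = 14 × 75 = 1050
y₂ = k / 39 = 1050 / 39
= 26.92

26.92


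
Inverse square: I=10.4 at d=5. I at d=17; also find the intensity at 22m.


I₁d₁² = I₂d₂²
I at 17m = 10.4 × (5/17)² = 10.4 × 25/289 = 260/289 ≈ 0.8997
I at 22m = 10.4 × (5/22)² = 10.4 × 25/484 = 260/484 ≈ 0.5372
= 0.8997 and 0.5372

0.8997 and 0.5372


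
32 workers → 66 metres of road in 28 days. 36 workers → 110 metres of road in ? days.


Days ∝ work / workers, so d₂ = d₁ × (m₁/m₂) × (w₂/w₁)
Workers factor (inverse): 32/36 ≈ 0.8889
Work factor (direct): 110/66 ≈ 1.6667
d₂ = 28 × 32/36 × 110/66 = (28 × 32 × 110) / (36 × 66) = 98560/2376
≈ 41.48 days

41.48 days


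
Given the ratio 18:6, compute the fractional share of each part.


Total parts = 18 + 6 = 24
First part: 18/24 = 3/4
Second part: 6/24 = 1/4
= 3/4 and 1/4

3/4 and 1/4


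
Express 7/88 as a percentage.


Percentage = (part / whole) × 100
= (7 / 88) × 100
≈ 7.95%

7.95%


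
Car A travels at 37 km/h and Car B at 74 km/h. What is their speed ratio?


Ratio = 37:74
GCD = 37
Simplified = 1:2
Time ratio (same distance) = 2:1
Speed ratio = 1:2

1:2


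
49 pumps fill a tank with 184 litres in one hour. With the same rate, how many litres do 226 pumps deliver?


Direct proportion: y/x = constant
k = 184/49 ≈ 3.7551
y₂ = k × 226 = 184 × 226 / 49 = 41584/49
≈ 848.65

848.65


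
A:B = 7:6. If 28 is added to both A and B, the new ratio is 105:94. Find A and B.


Let A = 7k, B = 6k.
(7k + 28) / (6k + 28) = 105/94
Cross-multiply: 94(7k + 28) = 105(6k + 28)
658k + 2632 = 630k + 2940
658k - 630k = 2940 - 2632
28k = 308
k = 308/28 = 11
A = 7×11 = 77, B = 6×11 = 66
= A = 77, B = 66

A = 77, B = 66


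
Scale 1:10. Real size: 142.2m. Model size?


Model size = real / scale
= 142.2 / 10
= 14.2200 m

14.2200 m


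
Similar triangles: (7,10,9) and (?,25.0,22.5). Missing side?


Scale factor = 25.0/10 = 2.5
Missing side = 7 × 2.5
= 17.5

17.5


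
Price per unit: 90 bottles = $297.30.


Unit rate = total / quantity
= 297.30 / 90
= $3.30 per unit

$3.30 per unit


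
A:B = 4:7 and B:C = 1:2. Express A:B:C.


Match B: multiply A:B by 1 → 4:7
Multiply B:C by 7 → 7:14
Combined: 4:7:14
GCD = 1
= 4:7:14

4:7:14


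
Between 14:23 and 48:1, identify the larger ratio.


14/23 = 0.6087
48/1 = 48.0000
0.6087 < 48.0000, so 14:23 is less
= 48:1

48:1


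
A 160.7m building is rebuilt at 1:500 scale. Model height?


Model size = real / scale
= 160.7 / 500
= 0.3214 m

0.3214 m


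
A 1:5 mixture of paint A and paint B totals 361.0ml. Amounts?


Total parts = 1 + 5 = 6
paint A: 361.0 × 1/6 = 60.2ml
paint B: 361.0 × 5/6 = 300.8ml
= 60.2ml and 300.8ml

60.2ml and 300.8ml


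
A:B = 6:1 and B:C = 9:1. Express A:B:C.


Match B: multiply A:B by 9 → 54:9
Multiply B:C by 1 → 9:1
Combined: 54:9:1
GCD = 1
= 54:9:1

54:9:1


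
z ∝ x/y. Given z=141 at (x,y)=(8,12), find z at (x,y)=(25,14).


z = k·x/y
Solve for k using the known point: k = z·y/x = 141×12/8 = 1692/8 = 211.5000
Now evaluate at x=25, y=14:
z = k × 25 / 14 = (1692 × 25) / (8 × 14) = 42300/112
≈ 377.6786

377.6786


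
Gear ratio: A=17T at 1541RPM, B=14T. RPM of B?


Gear ratio = 17:14 = 17:14
RPM_B = RPM_A × (teeth_A / teeth_B)
= 1541 × (17/14)
= 1871.2 RPM

1871.2 RPM


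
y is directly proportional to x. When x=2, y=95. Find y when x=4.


Direct proportion: y/x = constant
k = 95/2 = 47.5000
y₂ = k × 4 = 95 × 4 / 2 = 380/2
= 190.00

190.00


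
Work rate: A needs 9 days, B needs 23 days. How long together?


Rate of A = 1/9 per day
Rate of B = 1/23 per day
Combined rate = 1/9 + 1/23 = 32/207 ≈ 0.1546 per day
Days = 1 / combined rate = 207/32
≈ 6.47 days

6.47 days


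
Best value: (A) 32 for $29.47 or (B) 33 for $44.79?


Deal A: $29.47/32 = $0.9209/unit
Deal B: $44.79/33 = $1.3573/unit
A is cheaper per unit
= Deal A

Deal A


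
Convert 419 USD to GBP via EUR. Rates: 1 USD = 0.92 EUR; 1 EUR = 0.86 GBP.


Step 1: 419 USD × 0.92 = 385.48 EUR
Step 2: 385.48 EUR × 0.86 = 331.51 GBP
Implied rate USD→GBP = 0.92 × 0.86 = 0.7912
= 331.51 GBP

331.51 GBP


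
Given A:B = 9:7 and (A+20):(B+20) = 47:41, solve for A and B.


Let A = 9k, B = 7k.
(9k + 20) / (7k + 20) = 47/41
Cross-multiply: 41(9k + 20) = 47(7k + 20)
369k + 820 = 329k + 940
369k - 329k = 940 - 820
40k = 120
k = 120/40 = 3
A = 9×3 = 27, B = 7×3 = 21
= A = 27, B = 21

A = 27, B = 21


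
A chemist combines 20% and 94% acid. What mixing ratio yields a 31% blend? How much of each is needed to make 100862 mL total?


Let x parts of 20% mix with y parts of 94%.
20x + 94y = 31(x + y)
20x + 94y = 31x + 31y
x(20 - 31) = y(31 - 94)
x/y = (94 - 31)/(31 - 20) = 63/11
Simplify: 63:11
Total parts = 74; one part = 100862/74 = 1363.00 mL
20% solution: 63×1363.00 = 85869.00 mL
94% solution: 11×1363.00 = 14993.00 mL
= ratio 63:11; 85869.00 mL and 14993.00 mL

ratio 63:11; 85869.00 mL and 14993.00 mL


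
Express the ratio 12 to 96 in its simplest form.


GCD(12, 96) = 12
12/12 : 96/12
= 1:8

1:8


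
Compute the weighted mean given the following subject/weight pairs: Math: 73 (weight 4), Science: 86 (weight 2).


Numerator = 73×4 + 86×2
= 292 + 172
= 464
Total weight = 6
Weighted avg = 464/6
= 77.33

77.33


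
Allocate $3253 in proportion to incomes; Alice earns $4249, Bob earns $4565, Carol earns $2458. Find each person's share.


Total income = 4249 + 4565 + 2458 = $11272
Alice: $3253 × 4249/11272 = $1226.22
Bob: $3253 × 4565/11272 = $1317.42
Carol: $3253 × 2458/11272 = $709.36
= Alice: $1226.22, Bob: $1317.42, Carol: $709.36

Alice: $1226.22, Bob: $1317.42, Carol: $709.36


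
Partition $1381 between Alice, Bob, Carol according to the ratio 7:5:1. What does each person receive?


Total parts = 7 + 5 + 1 = 13
Alice: 1381 × 7/13 = 743.62
Bob: 1381 × 5/13 = 531.15
Carol: 1381 × 1/13 = 106.23
= Alice: $743.62, Bob: $531.15, Carol: $106.23

Alice: $743.62, Bob: $531.15, Carol: $106.23


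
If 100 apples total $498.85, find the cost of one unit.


Unit rate = total / quantity
= 498.85 / 100
= $4.99 per unit

$4.99 per unit


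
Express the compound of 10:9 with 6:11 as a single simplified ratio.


Compound ratio = (10×6) : (9×11)
= 60:99
GCD = 3
= 20:33

20:33


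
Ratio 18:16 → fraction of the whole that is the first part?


Total parts = 18 + 16 = 34
First part: 18/34 = 9/17
= 9/17

9/17


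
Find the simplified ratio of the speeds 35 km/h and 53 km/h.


Ratio = 35:53
GCD = 1
Simplified = 35:53
Time ratio (same distance) = 53:35
Speed ratio = 35:53

35:53


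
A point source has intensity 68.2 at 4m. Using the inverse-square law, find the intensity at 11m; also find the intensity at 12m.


I₁d₁² = I₂d₂²
I at 11m = 68.2 × (4/11)² = 68.2 × 16/121 = 1091.2/121 ≈ 9.0182
I at 12m = 68.2 × (4/12)² = 68.2 × 16/144 = 1091.2/144 ≈ 7.5778
= 9.0182 and 7.5778

9.0182 and 7.5778


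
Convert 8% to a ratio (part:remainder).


8% means 8 parts out of 100; remainder = 92
Part : remainder = 8:92
GCD = 4
= 2:23

2:23


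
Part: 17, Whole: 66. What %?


Percentage = (part / whole) × 100
= (17 / 66) × 100
≈ 25.76%

25.76%


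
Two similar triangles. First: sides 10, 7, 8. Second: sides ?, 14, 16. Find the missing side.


Scale factor = 14/7 = 2
Missing side = 10 × 2
= 20.0

20.0


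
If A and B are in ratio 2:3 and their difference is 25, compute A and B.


Let A = 2k, B = 3k.
3k - 2k = 25
1k = 25 → k = 25/1 = 25
A = 2×25 = 50, B = 3×25 = 75
= A = 50, B = 75

A = 50, B = 75
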